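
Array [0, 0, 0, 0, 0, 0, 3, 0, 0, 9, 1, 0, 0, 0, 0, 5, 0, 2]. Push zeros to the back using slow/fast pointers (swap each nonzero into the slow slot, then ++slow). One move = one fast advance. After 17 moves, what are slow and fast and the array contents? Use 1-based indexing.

(s=1,f=1) a[fast]=0 → fast++
(s=1,f=2) a[fast]=0 → fast++
(s=1,f=3) a[fast]=0 → fast++
(s=1,f=4) a[fast]=0 → fast++
(s=1,f=5) a[fast]=0 → fast++
(s=1,f=6) a[fast]=0 → fast++
(s=1,f=7) a[fast]=3≠0 swap→a[1]=3 → slow++,fast++
(s=2,f=8) a[fast]=0 → fast++
(s=2,f=9) a[fast]=0 → fast++
(s=2,f=10) a[fast]=9≠0 swap→a[2]=9 → slow++,fast++
(s=3,f=11) a[fast]=1≠0 swap→a[3]=1 → slow++,fast++
(s=4,f=12) a[fast]=0 → fast++
(s=4,f=13) a[fast]=0 → fast++
(s=4,f=14) a[fast]=0 → fast++
(s=4,f=15) a[fast]=0 → fast++
(s=4,f=16) a[fast]=5≠0 swap→a[4]=5 → slow++,fast++
(s=5,f=17) a[fast]=0 → fast++

slow=5, fast=18, a=[3, 9, 1, 5, 0, 0, 0, 0, 0, 0, 0, 0, 0, 0, 0, 0, 0, 2]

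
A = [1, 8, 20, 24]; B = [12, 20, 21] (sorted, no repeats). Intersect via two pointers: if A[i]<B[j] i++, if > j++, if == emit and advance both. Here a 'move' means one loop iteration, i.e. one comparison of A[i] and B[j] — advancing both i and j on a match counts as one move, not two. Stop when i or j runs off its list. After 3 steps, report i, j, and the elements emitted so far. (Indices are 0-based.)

i=0 j=0: 1<12, i++
i=1 j=0: 8<12, i++
i=2 j=0: 20>12, j++

i=2, j=1, emitted=[]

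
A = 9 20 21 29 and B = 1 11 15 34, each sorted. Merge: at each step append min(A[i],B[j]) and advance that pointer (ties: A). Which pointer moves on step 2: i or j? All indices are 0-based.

i

[i=0,j=0] A[i]=9>B[j]=1 take 1 → j++
[i=0,j=1] A[i]=9<=B[j]=11 take 9 → i++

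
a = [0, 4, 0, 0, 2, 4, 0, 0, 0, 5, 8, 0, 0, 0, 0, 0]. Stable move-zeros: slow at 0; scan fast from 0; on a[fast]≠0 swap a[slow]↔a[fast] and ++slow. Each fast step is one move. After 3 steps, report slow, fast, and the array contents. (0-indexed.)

(s=0,f=0) a[fast]=0 → fast++
(s=0,f=1) a[fast]=4≠0 swap→a[0]=4 → slow++,fast++
(s=1,f=2) a[fast]=0 → fast++

slow=1, fast=3, a=[4, 0, 0, 0, 2, 4, 0, 0, 0, 5, 8, 0, 0, 0, 0, 0]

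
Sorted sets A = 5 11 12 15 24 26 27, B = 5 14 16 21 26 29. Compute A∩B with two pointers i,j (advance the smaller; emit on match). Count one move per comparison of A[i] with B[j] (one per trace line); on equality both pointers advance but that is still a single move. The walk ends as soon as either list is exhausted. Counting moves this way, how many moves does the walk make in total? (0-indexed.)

10 moves

i=0 j=0: 5==5 emit, i++,j++
i=1 j=1: 11<14, i++
i=2 j=1: 12<14, i++
i=3 j=1: 15>14, j++
i=3 j=2: 15<16, i++
i=4 j=2: 24>16, j++
i=4 j=3: 24>21, j++
i=4 j=4: 24<26, i++
i=5 j=4: 26==26 emit, i++,j++
i=6 j=5: 27<29, i++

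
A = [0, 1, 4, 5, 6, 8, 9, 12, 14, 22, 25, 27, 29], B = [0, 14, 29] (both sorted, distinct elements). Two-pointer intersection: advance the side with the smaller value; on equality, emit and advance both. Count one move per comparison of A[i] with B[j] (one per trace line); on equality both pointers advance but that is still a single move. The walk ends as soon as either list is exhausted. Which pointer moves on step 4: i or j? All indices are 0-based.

i

[i=0,j=0] 0==0 emit → i++,j++
[i=1,j=1] 1<14 → i++
[i=2,j=1] 4<14 → i++
[i=3,j=1] 5<14 → i++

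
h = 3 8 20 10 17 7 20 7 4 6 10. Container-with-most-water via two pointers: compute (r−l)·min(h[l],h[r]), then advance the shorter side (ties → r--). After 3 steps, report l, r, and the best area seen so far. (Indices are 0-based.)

[0,10] min(3,10)*10=30 best=30 * → l++
[1,10] min(8,10)*9=72 best=72 * → l++
[2,10] min(20,10)*8=80 best=80 * → r--

l=2, r=9, best area=80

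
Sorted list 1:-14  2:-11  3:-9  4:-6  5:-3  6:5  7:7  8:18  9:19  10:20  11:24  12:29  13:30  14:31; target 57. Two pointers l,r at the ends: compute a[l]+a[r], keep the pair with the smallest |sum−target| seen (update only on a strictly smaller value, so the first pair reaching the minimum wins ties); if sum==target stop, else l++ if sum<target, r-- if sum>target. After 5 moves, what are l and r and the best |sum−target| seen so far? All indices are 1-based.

[1,14] -14+31=17 d=40 * → l++
[2,14] -11+31=20 d=37 * → l++
[3,14] -9+31=22 d=35 * → l++
[4,14] -6+31=25 d=32 * → l++
[5,14] -3+31=28 d=29 * → l++

l=6, r=14, best |Δ|=29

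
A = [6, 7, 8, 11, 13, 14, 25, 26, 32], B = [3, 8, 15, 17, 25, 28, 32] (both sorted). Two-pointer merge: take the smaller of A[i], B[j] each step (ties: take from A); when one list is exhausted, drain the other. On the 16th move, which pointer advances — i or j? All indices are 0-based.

j

[i=0,j=0] A[i]=6>B[j]=3 take 3 → j++
[i=0,j=1] A[i]=6<=B[j]=8 take 6 → i++
[i=1,j=1] A[i]=7<=B[j]=8 take 7 → i++
[i=2,j=1] A[i]=8<=B[j]=8 take 8 → i++
[i=3,j=1] A[i]=11>B[j]=8 take 8 → j++
[i=3,j=2] A[i]=11<=B[j]=15 take 11 → i++
[i=4,j=2] A[i]=13<=B[j]=15 take 13 → i++
[i=5,j=2] A[i]=14<=B[j]=15 take 14 → i++
[i=6,j=2] A[i]=25>B[j]=15 take 15 → j++
[i=6,j=3] A[i]=25>B[j]=17 take 17 → j++
[i=6,j=4] A[i]=25<=B[j]=25 take 25 → i++
[i=7,j=4] A[i]=26>B[j]=25 take 25 → j++
[i=7,j=5] A[i]=26<=B[j]=28 take 26 → i++
[i=8,j=5] A[i]=32>B[j]=28 take 28 → j++
[i=8,j=6] A[i]=32<=B[j]=32 take 32 → i++
[i=9,j=6] A done, take B[j]=32 → j++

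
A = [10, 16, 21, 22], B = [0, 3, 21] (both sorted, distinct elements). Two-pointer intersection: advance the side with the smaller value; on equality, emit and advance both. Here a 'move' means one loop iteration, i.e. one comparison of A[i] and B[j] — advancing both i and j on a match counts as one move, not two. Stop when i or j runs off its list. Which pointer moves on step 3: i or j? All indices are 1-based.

i=1 j=1: 10>0, j++
i=1 j=2: 10>3, j++
i=1 j=3: 10<21, i++

i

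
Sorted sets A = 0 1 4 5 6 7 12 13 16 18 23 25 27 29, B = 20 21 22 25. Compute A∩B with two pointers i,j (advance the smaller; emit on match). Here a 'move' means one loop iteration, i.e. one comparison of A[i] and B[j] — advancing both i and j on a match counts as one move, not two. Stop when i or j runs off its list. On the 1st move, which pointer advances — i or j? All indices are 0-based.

i=0 j=0: 0<20, i++

i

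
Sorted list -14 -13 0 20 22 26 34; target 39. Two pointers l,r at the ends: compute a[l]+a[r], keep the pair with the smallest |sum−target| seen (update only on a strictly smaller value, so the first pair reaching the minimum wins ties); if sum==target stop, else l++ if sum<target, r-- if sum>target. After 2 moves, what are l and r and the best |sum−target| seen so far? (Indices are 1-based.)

l=3, r=7, best |Δ|=18

[1,7] -14+34=20 d=19 * → l++
[2,7] -13+34=21 d=18 * → l++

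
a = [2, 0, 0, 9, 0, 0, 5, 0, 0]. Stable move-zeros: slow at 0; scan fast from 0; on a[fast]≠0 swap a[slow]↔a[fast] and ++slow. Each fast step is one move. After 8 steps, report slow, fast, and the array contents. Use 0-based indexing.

slow=3, fast=8, a=[2, 9, 5, 0, 0, 0, 0, 0, 0]

(s=0,f=0) a[fast]=2≠0 swap→a[0]=2 → slow++,fast++
(s=1,f=1) a[fast]=0 → fast++
(s=1,f=2) a[fast]=0 → fast++
(s=1,f=3) a[fast]=9≠0 swap→a[1]=9 → slow++,fast++
(s=2,f=4) a[fast]=0 → fast++
(s=2,f=5) a[fast]=0 → fast++
(s=2,f=6) a[fast]=5≠0 swap→a[2]=5 → slow++,fast++
(s=3,f=7) a[fast]=0 → fast++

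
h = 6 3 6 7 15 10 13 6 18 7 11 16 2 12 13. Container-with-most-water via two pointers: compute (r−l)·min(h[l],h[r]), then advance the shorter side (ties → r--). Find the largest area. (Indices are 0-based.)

max area = 130

l=0 r=14: min(6,13)*14=84 best=84 *, l++
l=1 r=14: min(3,13)*13=39 best=84, l++
l=2 r=14: min(6,13)*12=72 best=84, l++
l=3 r=14: min(7,13)*11=77 best=84, l++
l=4 r=14: min(15,13)*10=130 best=130 *, r--
l=4 r=13: min(15,12)*9=108 best=130, r--
l=4 r=12: min(15,2)*8=16 best=130, r--
l=4 r=11: min(15,16)*7=105 best=130, l++
l=5 r=11: min(10,16)*6=60 best=130, l++
l=6 r=11: min(13,16)*5=65 best=130, l++
l=7 r=11: min(6,16)*4=24 best=130, l++
l=8 r=11: min(18,16)*3=48 best=130, r--
l=8 r=10: min(18,11)*2=22 best=130, r--
l=8 r=9: min(18,7)*1=7 best=130, r--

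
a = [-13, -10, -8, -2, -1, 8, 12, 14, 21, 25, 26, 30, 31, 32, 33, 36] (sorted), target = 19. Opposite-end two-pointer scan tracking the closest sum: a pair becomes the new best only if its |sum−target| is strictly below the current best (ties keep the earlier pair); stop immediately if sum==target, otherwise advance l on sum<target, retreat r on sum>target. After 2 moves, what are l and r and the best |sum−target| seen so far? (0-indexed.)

l=0 r=15: -13+36=23 d=4 *, r--
l=0 r=14: -13+33=20 d=1 *, r--

l=0, r=13, best |Δ|=1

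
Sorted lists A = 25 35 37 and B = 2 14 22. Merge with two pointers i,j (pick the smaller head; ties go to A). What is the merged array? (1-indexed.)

[i=1,j=1] A[i]=25>B[j]=2 take 2 → j++
[i=1,j=2] A[i]=25>B[j]=14 take 14 → j++
[i=1,j=3] A[i]=25>B[j]=22 take 22 → j++
[i=1,j=4] B done, take A[i]=25 → i++
[i=2,j=4] B done, take A[i]=35 → i++
[i=3,j=4] B done, take A[i]=37 → i++

[2, 14, 22, 25, 35, 37]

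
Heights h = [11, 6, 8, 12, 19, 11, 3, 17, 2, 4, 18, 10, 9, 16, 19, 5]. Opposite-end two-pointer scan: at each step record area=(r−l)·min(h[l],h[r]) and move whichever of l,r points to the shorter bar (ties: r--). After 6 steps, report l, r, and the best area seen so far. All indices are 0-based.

[0,15] min(11,5)*15=75 best=75 * → r--
[0,14] min(11,19)*14=154 best=154 * → l++
[1,14] min(6,19)*13=78 best=154 → l++
[2,14] min(8,19)*12=96 best=154 → l++
[3,14] min(12,19)*11=132 best=154 → l++
[4,14] min(19,19)*10=190 best=190 * → r--

l=4, r=13, best area=190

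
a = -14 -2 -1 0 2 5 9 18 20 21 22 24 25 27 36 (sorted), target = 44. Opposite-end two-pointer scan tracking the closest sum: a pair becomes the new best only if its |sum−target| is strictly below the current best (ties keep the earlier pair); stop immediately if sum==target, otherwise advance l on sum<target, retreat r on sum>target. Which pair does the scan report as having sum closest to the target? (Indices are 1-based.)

l=1 r=15: -14+36=22 d=22 *, l++
l=2 r=15: -2+36=34 d=10 *, l++
l=3 r=15: -1+36=35 d=9 *, l++
l=4 r=15: 0+36=36 d=8 *, l++
l=5 r=15: 2+36=38 d=6 *, l++
l=6 r=15: 5+36=41 d=3 *, l++
l=7 r=15: 9+36=45 d=1 *, r--
l=7 r=14: 9+27=36 d=8, l++
l=8 r=14: 18+27=45 d=1, r--
l=8 r=13: 18+25=43 d=1, l++
l=9 r=13: 20+25=45 d=1, r--
l=9 r=12: 20+24=44 d=0 *, stop

pair (20, 24) with sum 44 (|Δ|=0)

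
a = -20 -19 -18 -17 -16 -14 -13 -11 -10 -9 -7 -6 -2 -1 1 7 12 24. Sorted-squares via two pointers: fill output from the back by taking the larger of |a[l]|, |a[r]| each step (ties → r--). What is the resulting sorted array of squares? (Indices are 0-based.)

[0,17] |-20|<=|24| out[17]=576 → r--
[0,16] |-20|>|12| out[16]=400 → l++
[1,16] |-19|>|12| out[15]=361 → l++
[2,16] |-18|>|12| out[14]=324 → l++
[3,16] |-17|>|12| out[13]=289 → l++
[4,16] |-16|>|12| out[12]=256 → l++
[5,16] |-14|>|12| out[11]=196 → l++
[6,16] |-13|>|12| out[10]=169 → l++
[7,16] |-11|<=|12| out[9]=144 → r--
[7,15] |-11|>|7| out[8]=121 → l++
[8,15] |-10|>|7| out[7]=100 → l++
[9,15] |-9|>|7| out[6]=81 → l++
[10,15] |-7|<=|7| out[5]=49 → r--
[10,14] |-7|>|1| out[4]=49 → l++
[11,14] |-6|>|1| out[3]=36 → l++
[12,14] |-2|>|1| out[2]=4 → l++
[13,14] |-1|<=|1| out[1]=1 → r--
[13,13] |-1|<=|-1| out[0]=1 → r--

[1, 1, 4, 36, 49, 49, 81, 100, 121, 144, 169, 196, 256, 289, 324, 361, 400, 576]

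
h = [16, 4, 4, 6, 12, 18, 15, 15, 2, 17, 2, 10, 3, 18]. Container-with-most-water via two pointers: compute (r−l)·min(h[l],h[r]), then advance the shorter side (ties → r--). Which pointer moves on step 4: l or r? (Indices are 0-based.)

l=0 r=13: min(16,18)*13=208 best=208 *, l++
l=1 r=13: min(4,18)*12=48 best=208, l++
l=2 r=13: min(4,18)*11=44 best=208, l++
l=3 r=13: min(6,18)*10=60 best=208, l++

l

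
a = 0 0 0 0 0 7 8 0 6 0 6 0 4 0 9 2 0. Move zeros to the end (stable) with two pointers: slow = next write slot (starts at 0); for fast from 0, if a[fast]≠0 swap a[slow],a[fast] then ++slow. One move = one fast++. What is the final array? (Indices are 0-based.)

[7, 8, 6, 6, 4, 9, 2, 0, 0, 0, 0, 0, 0, 0, 0, 0, 0]

(s=0,f=0) a[fast]=0 → fast++
(s=0,f=1) a[fast]=0 → fast++
(s=0,f=2) a[fast]=0 → fast++
(s=0,f=3) a[fast]=0 → fast++
(s=0,f=4) a[fast]=0 → fast++
(s=0,f=5) a[fast]=7≠0 swap→a[0]=7 → slow++,fast++
(s=1,f=6) a[fast]=8≠0 swap→a[1]=8 → slow++,fast++
(s=2,f=7) a[fast]=0 → fast++
(s=2,f=8) a[fast]=6≠0 swap→a[2]=6 → slow++,fast++
(s=3,f=9) a[fast]=0 → fast++
(s=3,f=10) a[fast]=6≠0 swap→a[3]=6 → slow++,fast++
(s=4,f=11) a[fast]=0 → fast++
(s=4,f=12) a[fast]=4≠0 swap→a[4]=4 → slow++,fast++
(s=5,f=13) a[fast]=0 → fast++
(s=5,f=14) a[fast]=9≠0 swap→a[5]=9 → slow++,fast++
(s=6,f=15) a[fast]=2≠0 swap→a[6]=2 → slow++,fast++
(s=7,f=16) a[fast]=0 → fast++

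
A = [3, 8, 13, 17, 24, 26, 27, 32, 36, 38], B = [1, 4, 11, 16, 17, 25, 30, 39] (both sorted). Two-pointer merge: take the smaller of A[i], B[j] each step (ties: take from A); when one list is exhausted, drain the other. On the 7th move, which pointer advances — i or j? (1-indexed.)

j

i=1 j=1: A[i]=3>B[j]=1 take 1, j++
i=1 j=2: A[i]=3<=B[j]=4 take 3, i++
i=2 j=2: A[i]=8>B[j]=4 take 4, j++
i=2 j=3: A[i]=8<=B[j]=11 take 8, i++
i=3 j=3: A[i]=13>B[j]=11 take 11, j++
i=3 j=4: A[i]=13<=B[j]=16 take 13, i++
i=4 j=4: A[i]=17>B[j]=16 take 16, j++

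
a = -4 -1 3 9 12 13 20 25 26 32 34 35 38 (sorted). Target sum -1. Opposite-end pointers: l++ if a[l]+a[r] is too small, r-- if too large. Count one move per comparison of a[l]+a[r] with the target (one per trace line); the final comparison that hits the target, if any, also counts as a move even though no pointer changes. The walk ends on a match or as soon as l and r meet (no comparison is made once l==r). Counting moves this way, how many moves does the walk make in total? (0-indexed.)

[0,12] -4+38=34 >-1 → r--
[0,11] -4+35=31 >-1 → r--
[0,10] -4+34=30 >-1 → r--
[0,9] -4+32=28 >-1 → r--
[0,8] -4+26=22 >-1 → r--
[0,7] -4+25=21 >-1 → r--
[0,6] -4+20=16 >-1 → r--
[0,5] -4+13=9 >-1 → r--
[0,4] -4+12=8 >-1 → r--
[0,3] -4+9=5 >-1 → r--
[0,2] -4+3=-1 → found

11 moves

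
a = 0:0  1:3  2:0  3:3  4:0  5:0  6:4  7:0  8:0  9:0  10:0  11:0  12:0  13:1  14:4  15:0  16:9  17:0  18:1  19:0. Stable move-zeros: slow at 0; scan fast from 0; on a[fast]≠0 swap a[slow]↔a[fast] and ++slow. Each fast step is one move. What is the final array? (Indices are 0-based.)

(s=0,f=0) a[fast]=0 → fast++
(s=0,f=1) a[fast]=3≠0 swap→a[0]=3 → slow++,fast++
(s=1,f=2) a[fast]=0 → fast++
(s=1,f=3) a[fast]=3≠0 swap→a[1]=3 → slow++,fast++
(s=2,f=4) a[fast]=0 → fast++
(s=2,f=5) a[fast]=0 → fast++
(s=2,f=6) a[fast]=4≠0 swap→a[2]=4 → slow++,fast++
(s=3,f=7) a[fast]=0 → fast++
(s=3,f=8) a[fast]=0 → fast++
(s=3,f=9) a[fast]=0 → fast++
(s=3,f=10) a[fast]=0 → fast++
(s=3,f=11) a[fast]=0 → fast++
(s=3,f=12) a[fast]=0 → fast++
(s=3,f=13) a[fast]=1≠0 swap→a[3]=1 → slow++,fast++
(s=4,f=14) a[fast]=4≠0 swap→a[4]=4 → slow++,fast++
(s=5,f=15) a[fast]=0 → fast++
(s=5,f=16) a[fast]=9≠0 swap→a[5]=9 → slow++,fast++
(s=6,f=17) a[fast]=0 → fast++
(s=6,f=18) a[fast]=1≠0 swap→a[6]=1 → slow++,fast++
(s=7,f=19) a[fast]=0 → fast++

[3, 3, 4, 1, 4, 9, 1, 0, 0, 0, 0, 0, 0, 0, 0, 0, 0, 0, 0, 0]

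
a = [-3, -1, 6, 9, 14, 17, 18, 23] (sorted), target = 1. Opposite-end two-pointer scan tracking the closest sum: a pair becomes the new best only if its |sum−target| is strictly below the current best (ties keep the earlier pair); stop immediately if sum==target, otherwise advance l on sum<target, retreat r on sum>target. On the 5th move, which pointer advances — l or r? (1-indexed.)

r

l=1 r=8: -3+23=20 d=19 *, r--
l=1 r=7: -3+18=15 d=14 *, r--
l=1 r=6: -3+17=14 d=13 *, r--
l=1 r=5: -3+14=11 d=10 *, r--
l=1 r=4: -3+9=6 d=5 *, r--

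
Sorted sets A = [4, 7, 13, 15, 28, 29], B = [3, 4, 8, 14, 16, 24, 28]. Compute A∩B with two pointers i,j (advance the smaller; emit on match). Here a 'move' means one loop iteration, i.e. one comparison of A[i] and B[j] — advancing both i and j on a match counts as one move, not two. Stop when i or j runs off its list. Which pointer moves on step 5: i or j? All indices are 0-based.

i

[i=0,j=0] 4>3 → j++
[i=0,j=1] 4==4 emit → i++,j++
[i=1,j=2] 7<8 → i++
[i=2,j=2] 13>8 → j++
[i=2,j=3] 13<14 → i++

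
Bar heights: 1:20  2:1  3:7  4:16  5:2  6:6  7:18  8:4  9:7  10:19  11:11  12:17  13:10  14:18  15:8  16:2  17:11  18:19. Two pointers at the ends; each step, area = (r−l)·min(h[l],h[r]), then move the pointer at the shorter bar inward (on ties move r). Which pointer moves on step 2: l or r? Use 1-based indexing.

[1,18] min(20,19)*17=323 best=323 * → r--
[1,17] min(20,11)*16=176 best=323 → r--

r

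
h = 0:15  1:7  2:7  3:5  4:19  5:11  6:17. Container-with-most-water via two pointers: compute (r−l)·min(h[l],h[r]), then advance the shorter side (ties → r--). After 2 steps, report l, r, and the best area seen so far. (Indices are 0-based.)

l=2, r=6, best area=90

l=0 r=6: min(15,17)*6=90 best=90 *, l++
l=1 r=6: min(7,17)*5=35 best=90, l++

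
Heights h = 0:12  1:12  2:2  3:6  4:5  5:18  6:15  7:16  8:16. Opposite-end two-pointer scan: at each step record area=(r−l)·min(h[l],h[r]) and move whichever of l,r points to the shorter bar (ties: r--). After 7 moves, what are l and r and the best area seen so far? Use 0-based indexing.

l=5, r=6, best area=96

[0,8] min(12,16)*8=96 best=96 * → l++
[1,8] min(12,16)*7=84 best=96 → l++
[2,8] min(2,16)*6=12 best=96 → l++
[3,8] min(6,16)*5=30 best=96 → l++
[4,8] min(5,16)*4=20 best=96 → l++
[5,8] min(18,16)*3=48 best=96 → r--
[5,7] min(18,16)*2=32 best=96 → r--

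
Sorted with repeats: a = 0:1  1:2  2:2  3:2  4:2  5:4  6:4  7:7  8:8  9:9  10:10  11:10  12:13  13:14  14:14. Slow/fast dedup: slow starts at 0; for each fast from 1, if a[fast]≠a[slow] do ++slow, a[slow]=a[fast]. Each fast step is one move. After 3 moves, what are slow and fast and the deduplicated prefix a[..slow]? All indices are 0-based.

slow=0 fast=1: a[fast]=2≠a[slow]=1 write a[1]=2, slow++,fast++
slow=1 fast=2: a[fast]=2=a[slow] dup, fast++
slow=1 fast=3: a[fast]=2=a[slow] dup, fast++

slow=1, fast=4, prefix=[1, 2]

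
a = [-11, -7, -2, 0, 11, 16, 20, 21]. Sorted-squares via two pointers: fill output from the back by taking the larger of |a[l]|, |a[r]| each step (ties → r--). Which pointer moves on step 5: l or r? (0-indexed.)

[0,7] |-11|<=|21| out[7]=441 → r--
[0,6] |-11|<=|20| out[6]=400 → r--
[0,5] |-11|<=|16| out[5]=256 → r--
[0,4] |-11|<=|11| out[4]=121 → r--
[0,3] |-11|>|0| out[3]=121 → l++

l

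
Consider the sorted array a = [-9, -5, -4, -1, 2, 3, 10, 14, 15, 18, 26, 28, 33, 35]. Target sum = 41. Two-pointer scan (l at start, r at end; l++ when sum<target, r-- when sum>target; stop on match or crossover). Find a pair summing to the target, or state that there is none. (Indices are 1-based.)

l=1 r=14: -9+35=26 <41, l++
l=2 r=14: -5+35=30 <41, l++
l=3 r=14: -4+35=31 <41, l++
l=4 r=14: -1+35=34 <41, l++
l=5 r=14: 2+35=37 <41, l++
l=6 r=14: 3+35=38 <41, l++
l=7 r=14: 10+35=45 >41, r--
l=7 r=13: 10+33=43 >41, r--
l=7 r=12: 10+28=38 <41, l++
l=8 r=12: 14+28=42 >41, r--
l=8 r=11: 14+26=40 <41, l++
l=9 r=11: 15+26=41, found

(15, 26)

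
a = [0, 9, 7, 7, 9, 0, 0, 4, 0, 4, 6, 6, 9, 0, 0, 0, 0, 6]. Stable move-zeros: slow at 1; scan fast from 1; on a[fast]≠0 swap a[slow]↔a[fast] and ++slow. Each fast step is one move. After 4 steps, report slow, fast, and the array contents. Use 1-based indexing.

slow=4, fast=5, a=[9, 7, 7, 0, 9, 0, 0, 4, 0, 4, 6, 6, 9, 0, 0, 0, 0, 6]

slow=1 fast=1: a[fast]=0, fast++
slow=1 fast=2: a[fast]=9≠0 swap→a[1]=9, slow++,fast++
slow=2 fast=3: a[fast]=7≠0 swap→a[2]=7, slow++,fast++
slow=3 fast=4: a[fast]=7≠0 swap→a[3]=7, slow++,fast++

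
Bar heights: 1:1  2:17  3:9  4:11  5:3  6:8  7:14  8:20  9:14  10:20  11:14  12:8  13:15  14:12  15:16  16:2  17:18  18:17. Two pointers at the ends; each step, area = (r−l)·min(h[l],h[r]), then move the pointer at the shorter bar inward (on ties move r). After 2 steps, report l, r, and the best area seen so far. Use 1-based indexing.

l=2, r=17, best area=272

l=1 r=18: min(1,17)*17=17 best=17 *, l++
l=2 r=18: min(17,17)*16=272 best=272 *, r--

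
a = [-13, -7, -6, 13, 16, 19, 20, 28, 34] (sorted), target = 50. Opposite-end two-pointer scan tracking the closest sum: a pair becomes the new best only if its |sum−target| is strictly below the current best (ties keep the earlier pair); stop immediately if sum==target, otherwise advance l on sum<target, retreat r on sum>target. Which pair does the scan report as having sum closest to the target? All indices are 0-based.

pair (16, 34) with sum 50 (|Δ|=0)

l=0 r=8: -13+34=21 d=29 *, l++
l=1 r=8: -7+34=27 d=23 *, l++
l=2 r=8: -6+34=28 d=22 *, l++
l=3 r=8: 13+34=47 d=3 *, l++
l=4 r=8: 16+34=50 d=0 *, stop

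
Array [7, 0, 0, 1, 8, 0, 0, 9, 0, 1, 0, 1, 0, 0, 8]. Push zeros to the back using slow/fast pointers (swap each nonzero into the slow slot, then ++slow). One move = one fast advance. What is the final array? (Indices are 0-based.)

[7, 1, 8, 9, 1, 1, 8, 0, 0, 0, 0, 0, 0, 0, 0]

(s=0,f=0) a[fast]=7≠0 swap→a[0]=7 → slow++,fast++
(s=1,f=1) a[fast]=0 → fast++
(s=1,f=2) a[fast]=0 → fast++
(s=1,f=3) a[fast]=1≠0 swap→a[1]=1 → slow++,fast++
(s=2,f=4) a[fast]=8≠0 swap→a[2]=8 → slow++,fast++
(s=3,f=5) a[fast]=0 → fast++
(s=3,f=6) a[fast]=0 → fast++
(s=3,f=7) a[fast]=9≠0 swap→a[3]=9 → slow++,fast++
(s=4,f=8) a[fast]=0 → fast++
(s=4,f=9) a[fast]=1≠0 swap→a[4]=1 → slow++,fast++
(s=5,f=10) a[fast]=0 → fast++
(s=5,f=11) a[fast]=1≠0 swap→a[5]=1 → slow++,fast++
(s=6,f=12) a[fast]=0 → fast++
(s=6,f=13) a[fast]=0 → fast++
(s=6,f=14) a[fast]=8≠0 swap→a[6]=8 → slow++,fast++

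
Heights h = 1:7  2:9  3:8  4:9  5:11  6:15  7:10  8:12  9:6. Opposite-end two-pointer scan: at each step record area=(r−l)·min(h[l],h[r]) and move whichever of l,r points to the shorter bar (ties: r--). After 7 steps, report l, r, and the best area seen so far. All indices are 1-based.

l=6, r=7, best area=54

l=1 r=9: min(7,6)*8=48 best=48 *, r--
l=1 r=8: min(7,12)*7=49 best=49 *, l++
l=2 r=8: min(9,12)*6=54 best=54 *, l++
l=3 r=8: min(8,12)*5=40 best=54, l++
l=4 r=8: min(9,12)*4=36 best=54, l++
l=5 r=8: min(11,12)*3=33 best=54, l++
l=6 r=8: min(15,12)*2=24 best=54, r--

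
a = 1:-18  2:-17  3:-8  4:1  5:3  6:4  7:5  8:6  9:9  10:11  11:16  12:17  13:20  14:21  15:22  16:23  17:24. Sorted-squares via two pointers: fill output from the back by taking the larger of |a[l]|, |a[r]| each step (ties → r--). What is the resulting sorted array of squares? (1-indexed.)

[1, 9, 16, 25, 36, 64, 81, 121, 256, 289, 289, 324, 400, 441, 484, 529, 576]

[1,17] |-18|<=|24| out[17]=576 → r--
[1,16] |-18|<=|23| out[16]=529 → r--
[1,15] |-18|<=|22| out[15]=484 → r--
[1,14] |-18|<=|21| out[14]=441 → r--
[1,13] |-18|<=|20| out[13]=400 → r--
[1,12] |-18|>|17| out[12]=324 → l++
[2,12] |-17|<=|17| out[11]=289 → r--
[2,11] |-17|>|16| out[10]=289 → l++
[3,11] |-8|<=|16| out[9]=256 → r--
[3,10] |-8|<=|11| out[8]=121 → r--
[3,9] |-8|<=|9| out[7]=81 → r--
[3,8] |-8|>|6| out[6]=64 → l++
[4,8] |1|<=|6| out[5]=36 → r--
[4,7] |1|<=|5| out[4]=25 → r--
[4,6] |1|<=|4| out[3]=16 → r--
[4,5] |1|<=|3| out[2]=9 → r--
[4,4] |1|<=|1| out[1]=1 → r--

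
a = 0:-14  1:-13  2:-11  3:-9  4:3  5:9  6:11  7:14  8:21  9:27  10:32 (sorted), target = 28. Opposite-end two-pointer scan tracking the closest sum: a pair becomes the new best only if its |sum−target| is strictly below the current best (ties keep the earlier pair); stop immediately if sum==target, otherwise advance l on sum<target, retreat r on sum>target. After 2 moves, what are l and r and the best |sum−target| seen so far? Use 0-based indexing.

l=2, r=10, best |Δ|=9

[0,10] -14+32=18 d=10 * → l++
[1,10] -13+32=19 d=9 * → l++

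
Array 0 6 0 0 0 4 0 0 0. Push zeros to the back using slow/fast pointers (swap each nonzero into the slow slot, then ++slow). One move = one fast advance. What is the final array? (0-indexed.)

(s=0,f=0) a[fast]=0 → fast++
(s=0,f=1) a[fast]=6≠0 swap→a[0]=6 → slow++,fast++
(s=1,f=2) a[fast]=0 → fast++
(s=1,f=3) a[fast]=0 → fast++
(s=1,f=4) a[fast]=0 → fast++
(s=1,f=5) a[fast]=4≠0 swap→a[1]=4 → slow++,fast++
(s=2,f=6) a[fast]=0 → fast++
(s=2,f=7) a[fast]=0 → fast++
(s=2,f=8) a[fast]=0 → fast++

[6, 4, 0, 0, 0, 0, 0, 0, 0]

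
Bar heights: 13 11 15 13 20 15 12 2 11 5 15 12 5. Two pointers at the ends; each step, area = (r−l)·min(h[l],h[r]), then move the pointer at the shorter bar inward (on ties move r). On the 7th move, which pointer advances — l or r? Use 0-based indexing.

r

l=0 r=12: min(13,5)*12=60 best=60 *, r--
l=0 r=11: min(13,12)*11=132 best=132 *, r--
l=0 r=10: min(13,15)*10=130 best=132, l++
l=1 r=10: min(11,15)*9=99 best=132, l++
l=2 r=10: min(15,15)*8=120 best=132, r--
l=2 r=9: min(15,5)*7=35 best=132, r--
l=2 r=8: min(15,11)*6=66 best=132, r--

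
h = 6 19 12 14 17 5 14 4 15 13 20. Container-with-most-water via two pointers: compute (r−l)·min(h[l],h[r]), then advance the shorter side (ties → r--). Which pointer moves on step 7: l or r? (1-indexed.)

l=1 r=11: min(6,20)*10=60 best=60 *, l++
l=2 r=11: min(19,20)*9=171 best=171 *, l++
l=3 r=11: min(12,20)*8=96 best=171, l++
l=4 r=11: min(14,20)*7=98 best=171, l++
l=5 r=11: min(17,20)*6=102 best=171, l++
l=6 r=11: min(5,20)*5=25 best=171, l++
l=7 r=11: min(14,20)*4=56 best=171, l++

l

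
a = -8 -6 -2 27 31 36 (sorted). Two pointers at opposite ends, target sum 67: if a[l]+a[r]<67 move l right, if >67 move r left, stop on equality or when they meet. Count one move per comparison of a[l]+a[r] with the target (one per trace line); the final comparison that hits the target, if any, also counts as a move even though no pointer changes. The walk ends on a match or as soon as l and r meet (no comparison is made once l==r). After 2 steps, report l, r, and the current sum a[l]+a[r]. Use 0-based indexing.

l=2, r=5, sum=34

[0,5] -8+36=28 <67 → l++
[1,5] -6+36=30 <67 → l++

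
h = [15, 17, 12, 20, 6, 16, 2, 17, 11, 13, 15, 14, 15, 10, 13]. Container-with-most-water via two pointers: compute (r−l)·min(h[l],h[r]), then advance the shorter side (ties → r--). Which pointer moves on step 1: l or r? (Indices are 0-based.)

l=0 r=14: min(15,13)*14=182 best=182 *, r--

r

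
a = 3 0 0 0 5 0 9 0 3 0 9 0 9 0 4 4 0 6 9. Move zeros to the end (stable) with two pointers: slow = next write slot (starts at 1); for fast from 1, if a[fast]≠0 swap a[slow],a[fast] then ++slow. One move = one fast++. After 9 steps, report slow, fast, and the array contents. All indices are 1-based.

(s=1,f=1) a[fast]=3≠0 swap→a[1]=3 → slow++,fast++
(s=2,f=2) a[fast]=0 → fast++
(s=2,f=3) a[fast]=0 → fast++
(s=2,f=4) a[fast]=0 → fast++
(s=2,f=5) a[fast]=5≠0 swap→a[2]=5 → slow++,fast++
(s=3,f=6) a[fast]=0 → fast++
(s=3,f=7) a[fast]=9≠0 swap→a[3]=9 → slow++,fast++
(s=4,f=8) a[fast]=0 → fast++
(s=4,f=9) a[fast]=3≠0 swap→a[4]=3 → slow++,fast++

slow=5, fast=10, a=[3, 5, 9, 3, 0, 0, 0, 0, 0, 0, 9, 0, 9, 0, 4, 4, 0, 6, 9]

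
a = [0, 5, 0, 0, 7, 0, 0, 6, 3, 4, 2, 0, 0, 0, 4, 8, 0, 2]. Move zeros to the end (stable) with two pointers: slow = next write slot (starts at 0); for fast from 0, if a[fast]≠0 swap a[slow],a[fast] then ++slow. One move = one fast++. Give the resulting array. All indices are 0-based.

[5, 7, 6, 3, 4, 2, 4, 8, 2, 0, 0, 0, 0, 0, 0, 0, 0, 0]

slow=0 fast=0: a[fast]=0, fast++
slow=0 fast=1: a[fast]=5≠0 swap→a[0]=5, slow++,fast++
slow=1 fast=2: a[fast]=0, fast++
slow=1 fast=3: a[fast]=0, fast++
slow=1 fast=4: a[fast]=7≠0 swap→a[1]=7, slow++,fast++
slow=2 fast=5: a[fast]=0, fast++
slow=2 fast=6: a[fast]=0, fast++
slow=2 fast=7: a[fast]=6≠0 swap→a[2]=6, slow++,fast++
slow=3 fast=8: a[fast]=3≠0 swap→a[3]=3, slow++,fast++
slow=4 fast=9: a[fast]=4≠0 swap→a[4]=4, slow++,fast++
slow=5 fast=10: a[fast]=2≠0 swap→a[5]=2, slow++,fast++
slow=6 fast=11: a[fast]=0, fast++
slow=6 fast=12: a[fast]=0, fast++
slow=6 fast=13: a[fast]=0, fast++
slow=6 fast=14: a[fast]=4≠0 swap→a[6]=4, slow++,fast++
slow=7 fast=15: a[fast]=8≠0 swap→a[7]=8, slow++,fast++
slow=8 fast=16: a[fast]=0, fast++
slow=8 fast=17: a[fast]=2≠0 swap→a[8]=2, slow++,fast++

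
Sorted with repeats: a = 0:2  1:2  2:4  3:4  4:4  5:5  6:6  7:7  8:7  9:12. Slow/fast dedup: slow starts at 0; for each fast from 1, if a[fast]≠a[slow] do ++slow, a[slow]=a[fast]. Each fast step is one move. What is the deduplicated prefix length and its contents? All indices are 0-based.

length 6; prefix = [2, 4, 5, 6, 7, 12]

slow=0 fast=1: a[fast]=2=a[slow] dup, fast++
slow=0 fast=2: a[fast]=4≠a[slow]=2 write a[1]=4, slow++,fast++
slow=1 fast=3: a[fast]=4=a[slow] dup, fast++
slow=1 fast=4: a[fast]=4=a[slow] dup, fast++
slow=1 fast=5: a[fast]=5≠a[slow]=4 write a[2]=5, slow++,fast++
slow=2 fast=6: a[fast]=6≠a[slow]=5 write a[3]=6, slow++,fast++
slow=3 fast=7: a[fast]=7≠a[slow]=6 write a[4]=7, slow++,fast++
slow=4 fast=8: a[fast]=7=a[slow] dup, fast++
slow=4 fast=9: a[fast]=12≠a[slow]=7 write a[5]=12, slow++,fast++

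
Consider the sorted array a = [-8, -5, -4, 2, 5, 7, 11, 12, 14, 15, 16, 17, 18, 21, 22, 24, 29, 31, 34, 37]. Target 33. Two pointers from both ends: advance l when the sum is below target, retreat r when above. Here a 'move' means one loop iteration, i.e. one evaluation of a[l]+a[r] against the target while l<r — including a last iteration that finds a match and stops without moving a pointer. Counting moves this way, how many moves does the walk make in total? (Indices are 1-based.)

3 moves

l=1 r=20: -8+37=29 <33, l++
l=2 r=20: -5+37=32 <33, l++
l=3 r=20: -4+37=33, found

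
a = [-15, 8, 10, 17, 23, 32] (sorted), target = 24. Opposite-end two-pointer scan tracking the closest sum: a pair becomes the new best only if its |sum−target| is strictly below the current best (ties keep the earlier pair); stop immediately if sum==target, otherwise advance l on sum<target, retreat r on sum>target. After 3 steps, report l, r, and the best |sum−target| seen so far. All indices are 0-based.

l=1, r=3, best |Δ|=7

l=0 r=5: -15+32=17 d=7 *, l++
l=1 r=5: 8+32=40 d=16, r--
l=1 r=4: 8+23=31 d=7, r--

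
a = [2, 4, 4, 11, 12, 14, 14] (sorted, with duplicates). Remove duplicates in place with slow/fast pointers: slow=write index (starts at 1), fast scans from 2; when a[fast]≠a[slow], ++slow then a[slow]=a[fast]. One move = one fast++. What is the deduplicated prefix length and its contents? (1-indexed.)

length 5; prefix = [2, 4, 11, 12, 14]

slow=1 fast=2: a[fast]=4≠a[slow]=2 write a[2]=4, slow++,fast++
slow=2 fast=3: a[fast]=4=a[slow] dup, fast++
slow=2 fast=4: a[fast]=11≠a[slow]=4 write a[3]=11, slow++,fast++
slow=3 fast=5: a[fast]=12≠a[slow]=11 write a[4]=12, slow++,fast++
slow=4 fast=6: a[fast]=14≠a[slow]=12 write a[5]=14, slow++,fast++
slow=5 fast=7: a[fast]=14=a[slow] dup, fast++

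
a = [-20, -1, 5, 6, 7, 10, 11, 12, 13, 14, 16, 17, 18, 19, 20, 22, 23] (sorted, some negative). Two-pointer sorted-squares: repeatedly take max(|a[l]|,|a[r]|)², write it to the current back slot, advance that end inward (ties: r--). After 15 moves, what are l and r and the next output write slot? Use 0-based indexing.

[0,16] |-20|<=|23| out[16]=529 → r--
[0,15] |-20|<=|22| out[15]=484 → r--
[0,14] |-20|<=|20| out[14]=400 → r--
[0,13] |-20|>|19| out[13]=400 → l++
[1,13] |-1|<=|19| out[12]=361 → r--
[1,12] |-1|<=|18| out[11]=324 → r--
[1,11] |-1|<=|17| out[10]=289 → r--
[1,10] |-1|<=|16| out[9]=256 → r--
[1,9] |-1|<=|14| out[8]=196 → r--
[1,8] |-1|<=|13| out[7]=169 → r--
[1,7] |-1|<=|12| out[6]=144 → r--
[1,6] |-1|<=|11| out[5]=121 → r--
[1,5] |-1|<=|10| out[4]=100 → r--
[1,4] |-1|<=|7| out[3]=49 → r--
[1,3] |-1|<=|6| out[2]=36 → r--

l=1, r=2, next write slot=1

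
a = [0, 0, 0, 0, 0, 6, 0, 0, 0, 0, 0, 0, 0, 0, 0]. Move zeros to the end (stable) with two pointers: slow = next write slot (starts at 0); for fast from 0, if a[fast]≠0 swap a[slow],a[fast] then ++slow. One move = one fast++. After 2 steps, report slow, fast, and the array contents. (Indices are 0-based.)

slow=0, fast=2, a=[0, 0, 0, 0, 0, 6, 0, 0, 0, 0, 0, 0, 0, 0, 0]

(s=0,f=0) a[fast]=0 → fast++
(s=0,f=1) a[fast]=0 → fast++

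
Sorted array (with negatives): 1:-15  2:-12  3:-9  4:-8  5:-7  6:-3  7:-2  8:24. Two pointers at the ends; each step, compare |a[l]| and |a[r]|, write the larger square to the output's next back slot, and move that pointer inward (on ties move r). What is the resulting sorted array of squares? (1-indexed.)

l=1 r=8: |-15|<=|24| out[8]=576, r--
l=1 r=7: |-15|>|-2| out[7]=225, l++
l=2 r=7: |-12|>|-2| out[6]=144, l++
l=3 r=7: |-9|>|-2| out[5]=81, l++
l=4 r=7: |-8|>|-2| out[4]=64, l++
l=5 r=7: |-7|>|-2| out[3]=49, l++
l=6 r=7: |-3|>|-2| out[2]=9, l++
l=7 r=7: |-2|<=|-2| out[1]=4, r--

[4, 9, 49, 64, 81, 144, 225, 576]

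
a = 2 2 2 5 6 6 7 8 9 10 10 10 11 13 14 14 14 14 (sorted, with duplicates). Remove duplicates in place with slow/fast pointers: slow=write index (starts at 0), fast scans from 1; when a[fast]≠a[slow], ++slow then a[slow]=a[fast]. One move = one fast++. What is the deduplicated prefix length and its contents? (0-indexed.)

length 10; prefix = [2, 5, 6, 7, 8, 9, 10, 11, 13, 14]

slow=0 fast=1: a[fast]=2=a[slow] dup, fast++
slow=0 fast=2: a[fast]=2=a[slow] dup, fast++
slow=0 fast=3: a[fast]=5≠a[slow]=2 write a[1]=5, slow++,fast++
slow=1 fast=4: a[fast]=6≠a[slow]=5 write a[2]=6, slow++,fast++
slow=2 fast=5: a[fast]=6=a[slow] dup, fast++
slow=2 fast=6: a[fast]=7≠a[slow]=6 write a[3]=7, slow++,fast++
slow=3 fast=7: a[fast]=8≠a[slow]=7 write a[4]=8, slow++,fast++
slow=4 fast=8: a[fast]=9≠a[slow]=8 write a[5]=9, slow++,fast++
slow=5 fast=9: a[fast]=10≠a[slow]=9 write a[6]=10, slow++,fast++
slow=6 fast=10: a[fast]=10=a[slow] dup, fast++
slow=6 fast=11: a[fast]=10=a[slow] dup, fast++
slow=6 fast=12: a[fast]=11≠a[slow]=10 write a[7]=11, slow++,fast++
slow=7 fast=13: a[fast]=13≠a[slow]=11 write a[8]=13, slow++,fast++
slow=8 fast=14: a[fast]=14≠a[slow]=13 write a[9]=14, slow++,fast++
slow=9 fast=15: a[fast]=14=a[slow] dup, fast++
slow=9 fast=16: a[fast]=14=a[slow] dup, fast++
slow=9 fast=17: a[fast]=14=a[slow] dup, fast++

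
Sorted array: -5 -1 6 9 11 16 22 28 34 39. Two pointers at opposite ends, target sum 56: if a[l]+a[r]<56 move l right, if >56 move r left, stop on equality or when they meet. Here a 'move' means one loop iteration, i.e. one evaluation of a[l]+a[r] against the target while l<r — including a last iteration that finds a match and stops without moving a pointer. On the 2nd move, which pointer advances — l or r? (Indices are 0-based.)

l

[0,9] -5+39=34 <56 → l++
[1,9] -1+39=38 <56 → l++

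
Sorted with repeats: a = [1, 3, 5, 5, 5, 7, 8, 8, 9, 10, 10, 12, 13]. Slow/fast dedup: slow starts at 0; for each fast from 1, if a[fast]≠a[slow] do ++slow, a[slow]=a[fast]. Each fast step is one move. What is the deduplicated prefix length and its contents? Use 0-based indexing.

slow=0 fast=1: a[fast]=3≠a[slow]=1 write a[1]=3, slow++,fast++
slow=1 fast=2: a[fast]=5≠a[slow]=3 write a[2]=5, slow++,fast++
slow=2 fast=3: a[fast]=5=a[slow] dup, fast++
slow=2 fast=4: a[fast]=5=a[slow] dup, fast++
slow=2 fast=5: a[fast]=7≠a[slow]=5 write a[3]=7, slow++,fast++
slow=3 fast=6: a[fast]=8≠a[slow]=7 write a[4]=8, slow++,fast++
slow=4 fast=7: a[fast]=8=a[slow] dup, fast++
slow=4 fast=8: a[fast]=9≠a[slow]=8 write a[5]=9, slow++,fast++
slow=5 fast=9: a[fast]=10≠a[slow]=9 write a[6]=10, slow++,fast++
slow=6 fast=10: a[fast]=10=a[slow] dup, fast++
slow=6 fast=11: a[fast]=12≠a[slow]=10 write a[7]=12, slow++,fast++
slow=7 fast=12: a[fast]=13≠a[slow]=12 write a[8]=13, slow++,fast++

length 9; prefix = [1, 3, 5, 7, 8, 9, 10, 12, 13]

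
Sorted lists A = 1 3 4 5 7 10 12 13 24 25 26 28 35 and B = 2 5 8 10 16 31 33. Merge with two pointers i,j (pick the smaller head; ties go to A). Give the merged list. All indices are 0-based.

[1, 2, 3, 4, 5, 5, 7, 8, 10, 10, 12, 13, 16, 24, 25, 26, 28, 31, 33, 35]

[i=0,j=0] A[i]=1<=B[j]=2 take 1 → i++
[i=1,j=0] A[i]=3>B[j]=2 take 2 → j++
[i=1,j=1] A[i]=3<=B[j]=5 take 3 → i++
[i=2,j=1] A[i]=4<=B[j]=5 take 4 → i++
[i=3,j=1] A[i]=5<=B[j]=5 take 5 → i++
[i=4,j=1] A[i]=7>B[j]=5 take 5 → j++
[i=4,j=2] A[i]=7<=B[j]=8 take 7 → i++
[i=5,j=2] A[i]=10>B[j]=8 take 8 → j++
[i=5,j=3] A[i]=10<=B[j]=10 take 10 → i++
[i=6,j=3] A[i]=12>B[j]=10 take 10 → j++
[i=6,j=4] A[i]=12<=B[j]=16 take 12 → i++
[i=7,j=4] A[i]=13<=B[j]=16 take 13 → i++
[i=8,j=4] A[i]=24>B[j]=16 take 16 → j++
[i=8,j=5] A[i]=24<=B[j]=31 take 24 → i++
[i=9,j=5] A[i]=25<=B[j]=31 take 25 → i++
[i=10,j=5] A[i]=26<=B[j]=31 take 26 → i++
[i=11,j=5] A[i]=28<=B[j]=31 take 28 → i++
[i=12,j=5] A[i]=35>B[j]=31 take 31 → j++
[i=12,j=6] A[i]=35>B[j]=33 take 33 → j++
[i=12,j=7] B done, take A[i]=35 → i++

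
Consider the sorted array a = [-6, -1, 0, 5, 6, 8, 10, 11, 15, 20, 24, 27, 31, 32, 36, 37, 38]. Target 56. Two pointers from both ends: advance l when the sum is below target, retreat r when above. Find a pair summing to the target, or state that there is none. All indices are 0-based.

l=0 r=16: -6+38=32 <56, l++
l=1 r=16: -1+38=37 <56, l++
l=2 r=16: 0+38=38 <56, l++
l=3 r=16: 5+38=43 <56, l++
l=4 r=16: 6+38=44 <56, l++
l=5 r=16: 8+38=46 <56, l++
l=6 r=16: 10+38=48 <56, l++
l=7 r=16: 11+38=49 <56, l++
l=8 r=16: 15+38=53 <56, l++
l=9 r=16: 20+38=58 >56, r--
l=9 r=15: 20+37=57 >56, r--
l=9 r=14: 20+36=56, found

(20, 36)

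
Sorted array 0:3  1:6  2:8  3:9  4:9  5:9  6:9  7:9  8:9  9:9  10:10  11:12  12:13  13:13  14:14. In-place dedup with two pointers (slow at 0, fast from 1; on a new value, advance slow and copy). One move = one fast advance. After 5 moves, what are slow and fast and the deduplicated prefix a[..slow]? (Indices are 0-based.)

slow=3, fast=6, prefix=[3, 6, 8, 9]

(s=0,f=1) a[fast]=6≠a[slow]=3 write a[1]=6 → slow++,fast++
(s=1,f=2) a[fast]=8≠a[slow]=6 write a[2]=8 → slow++,fast++
(s=2,f=3) a[fast]=9≠a[slow]=8 write a[3]=9 → slow++,fast++
(s=3,f=4) a[fast]=9=a[slow] dup → fast++
(s=3,f=5) a[fast]=9=a[slow] dup → fast++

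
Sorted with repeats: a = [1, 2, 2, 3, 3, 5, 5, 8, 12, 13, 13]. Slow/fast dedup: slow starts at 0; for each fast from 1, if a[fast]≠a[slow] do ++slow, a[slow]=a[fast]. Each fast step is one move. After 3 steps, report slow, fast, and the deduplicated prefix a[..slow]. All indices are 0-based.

slow=2, fast=4, prefix=[1, 2, 3]

slow=0 fast=1: a[fast]=2≠a[slow]=1 write a[1]=2, slow++,fast++
slow=1 fast=2: a[fast]=2=a[slow] dup, fast++
slow=1 fast=3: a[fast]=3≠a[slow]=2 write a[2]=3, slow++,fast++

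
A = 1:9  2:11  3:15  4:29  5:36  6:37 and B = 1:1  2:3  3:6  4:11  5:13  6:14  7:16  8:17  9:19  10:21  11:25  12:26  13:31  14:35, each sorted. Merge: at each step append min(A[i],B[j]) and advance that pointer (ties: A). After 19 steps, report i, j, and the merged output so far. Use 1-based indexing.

[i=1,j=1] A[i]=9>B[j]=1 take 1 → j++
[i=1,j=2] A[i]=9>B[j]=3 take 3 → j++
[i=1,j=3] A[i]=9>B[j]=6 take 6 → j++
[i=1,j=4] A[i]=9<=B[j]=11 take 9 → i++
[i=2,j=4] A[i]=11<=B[j]=11 take 11 → i++
[i=3,j=4] A[i]=15>B[j]=11 take 11 → j++
[i=3,j=5] A[i]=15>B[j]=13 take 13 → j++
[i=3,j=6] A[i]=15>B[j]=14 take 14 → j++
[i=3,j=7] A[i]=15<=B[j]=16 take 15 → i++
[i=4,j=7] A[i]=29>B[j]=16 take 16 → j++
[i=4,j=8] A[i]=29>B[j]=17 take 17 → j++
[i=4,j=9] A[i]=29>B[j]=19 take 19 → j++
[i=4,j=10] A[i]=29>B[j]=21 take 21 → j++
[i=4,j=11] A[i]=29>B[j]=25 take 25 → j++
[i=4,j=12] A[i]=29>B[j]=26 take 26 → j++
[i=4,j=13] A[i]=29<=B[j]=31 take 29 → i++
[i=5,j=13] A[i]=36>B[j]=31 take 31 → j++
[i=5,j=14] A[i]=36>B[j]=35 take 35 → j++
[i=5,j=15] B done, take A[i]=36 → i++

i=6, j=15, merged so far=[1, 3, 6, 9, 11, 11, 13, 14, 15, 16, 17, 19, 21, 25, 26, 29, 31, 35, 36]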